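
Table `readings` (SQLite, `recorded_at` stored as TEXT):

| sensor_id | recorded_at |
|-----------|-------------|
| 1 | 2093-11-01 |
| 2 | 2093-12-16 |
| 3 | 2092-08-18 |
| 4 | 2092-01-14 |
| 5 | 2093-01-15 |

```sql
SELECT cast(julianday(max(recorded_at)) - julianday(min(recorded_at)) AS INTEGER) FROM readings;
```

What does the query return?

702

MIN = 2092-01-14, MAX = 2093-12-16.
17 days remain in January 2092 after the 14th (31 − 14).
Full months from February 2092 through November 2093 contribute their day counts.
Then 16 days into December 2093.
Total: 17 + 29 + 31 + 30 + 31 + 30 + 31 + 31 + 30 + 31 + 30 + 31 + 31 + 28 + 31 + 30 + 31 + 30 + 31 + 31 + 30 + 31 + 30 + 16 = 702.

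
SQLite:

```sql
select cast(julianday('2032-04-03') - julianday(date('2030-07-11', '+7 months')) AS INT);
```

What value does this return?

417

Adding +7 months to 2030-07-11 gives 2031-02-11.
17 days remain in February 2031 after the 11th (28 − 11).
Full months from March 2031 through March 2032 contribute their day counts.
Then 3 days into April 2032.
Total: 17 + 31 + 30 + 31 + 30 + 31 + 31 + 30 + 31 + 30 + 31 + 31 + 29 + 31 + 3 = 417.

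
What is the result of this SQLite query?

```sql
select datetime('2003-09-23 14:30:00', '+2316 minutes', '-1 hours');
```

2003-09-25 04:06:00

2316 minutes = 38h 36m; +2316 minutes from 2003-09-23 14:30:00 is 2003-09-25 05:06:00 (crosses midnight).
-1 hours from 2003-09-25 05:06:00 is 2003-09-25 04:06:00.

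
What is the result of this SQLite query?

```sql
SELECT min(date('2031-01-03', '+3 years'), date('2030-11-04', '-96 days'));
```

2030-07-31

date('2031-01-03', '+3 years') → 2034-01-03.
date('2030-11-04', '-96 days') → 2030-07-31.
Earlier of the two is 2030-07-31.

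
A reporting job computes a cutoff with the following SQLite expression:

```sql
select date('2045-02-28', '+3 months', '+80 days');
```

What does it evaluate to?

2045-08-16

Adding +3 months to 2045-02-28 gives 2045-05-28.
Applying '+80 days' to 2045-05-28: counting 80 days forward gives 2045-08-16.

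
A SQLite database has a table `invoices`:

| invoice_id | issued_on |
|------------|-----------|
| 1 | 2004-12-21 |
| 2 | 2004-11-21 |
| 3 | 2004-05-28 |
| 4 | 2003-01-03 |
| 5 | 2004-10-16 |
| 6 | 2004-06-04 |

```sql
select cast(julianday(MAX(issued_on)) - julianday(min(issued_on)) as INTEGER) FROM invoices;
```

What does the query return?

718

MIN = 2003-01-03, MAX = 2004-12-21.
28 days remain in January 2003 after the 3rd (31 − 3).
Full months from February 2003 through November 2004 contribute their day counts.
Then 21 days into December 2004.
Total: 28 + 28 + 31 + 30 + 31 + 30 + 31 + 31 + 30 + 31 + 30 + 31 + 31 + 29 + 31 + 30 + 31 + 30 + 31 + 31 + 30 + 31 + 30 + 21 = 718.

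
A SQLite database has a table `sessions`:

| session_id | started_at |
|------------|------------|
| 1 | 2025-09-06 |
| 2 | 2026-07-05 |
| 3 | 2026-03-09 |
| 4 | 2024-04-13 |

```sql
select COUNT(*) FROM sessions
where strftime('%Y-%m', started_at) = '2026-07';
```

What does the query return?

1

Rows with year-month 2026-07: 2026-07-05 → 1.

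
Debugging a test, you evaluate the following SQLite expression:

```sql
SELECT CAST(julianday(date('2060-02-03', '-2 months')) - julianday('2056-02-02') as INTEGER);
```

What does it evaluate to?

1400

Adding -2 months to 2060-02-03 gives 2059-12-03.
27 days remain in February 2056 after the 2nd (29 − 2).
Full months from March 2056 through November 2059 contribute their day counts.
Then 3 days into December 2059.
Total: 27 + 31 + 30 + 31 + 30 + 31 + 31 + 30 + 31 + 30 + 31 + 31 + 28 + 31 + 30 + 31 + 30 + 31 + 31 + 30 + 31 + 30 + 31 + 31 + 28 + 31 + 30 + 31 + 30 + 31 + 31 + 30 + 31 + 30 + 31 + 31 + 28 + 31 + 30 + 31 + 30 + 31 + 31 + 30 + 31 + 30 + 3 = 1400.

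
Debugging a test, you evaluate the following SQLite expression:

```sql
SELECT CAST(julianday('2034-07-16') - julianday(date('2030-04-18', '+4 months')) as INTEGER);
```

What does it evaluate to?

1428

Adding +4 months to 2030-04-18 gives 2030-08-18.
13 days remain in August 2030 after the 18th (31 − 18).
Full months from September 2030 through June 2034 contribute their day counts.
Then 16 days into July 2034.
Total: 13 + 30 + 31 + 30 + 31 + 31 + 28 + 31 + 30 + 31 + 30 + 31 + 31 + 30 + 31 + 30 + 31 + 31 + 29 + 31 + 30 + 31 + 30 + 31 + 31 + 30 + 31 + 30 + 31 + 31 + 28 + 31 + 30 + 31 + 30 + 31 + 31 + 30 + 31 + 30 + 31 + 31 + 28 + 31 + 30 + 31 + 30 + 16 = 1428.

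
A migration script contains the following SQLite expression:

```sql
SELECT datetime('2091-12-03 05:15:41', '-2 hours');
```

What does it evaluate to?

-2 hours from 2091-12-03 05:15:41 is 2091-12-03 03:15:41.

2091-12-03 03:15:41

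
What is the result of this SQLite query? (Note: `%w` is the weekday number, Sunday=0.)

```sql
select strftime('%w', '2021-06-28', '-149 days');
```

6

First apply '-149 days': 2021-06-28 → 2021-01-30.
2021-01-30 is a Saturday; with Sunday=0 that is 6.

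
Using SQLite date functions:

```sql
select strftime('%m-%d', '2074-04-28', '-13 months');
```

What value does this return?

03-28

First apply '-13 months': 2074-04-28 → 2073-03-28.
`%m-%d` extracts the month-day: 03-28.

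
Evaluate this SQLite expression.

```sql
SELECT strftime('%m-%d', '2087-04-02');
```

`%m-%d` extracts the month-day: 04-02.

04-02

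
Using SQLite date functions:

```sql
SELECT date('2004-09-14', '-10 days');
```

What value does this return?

Going back 10 days within September lands on 2004-09-04.

2004-09-04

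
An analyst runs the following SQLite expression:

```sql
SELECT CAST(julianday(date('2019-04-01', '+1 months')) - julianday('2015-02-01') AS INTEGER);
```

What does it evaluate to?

Adding +1 month to 2019-04-01 gives 2019-05-01.
27 days remain in February 2015 after the 1st (28 − 1).
Full months from March 2015 through April 2019 contribute their day counts.
Then 1 day into May 2019.
Total: 27 + 31 + 30 + 31 + 30 + 31 + 31 + 30 + 31 + 30 + 31 + 31 + 29 + 31 + 30 + 31 + 30 + 31 + 31 + 30 + 31 + 30 + 31 + 31 + 28 + 31 + 30 + 31 + 30 + 31 + 31 + 30 + 31 + 30 + 31 + 31 + 28 + 31 + 30 + 31 + 30 + 31 + 31 + 30 + 31 + 30 + 31 + 31 + 28 + 31 + 30 + 1 = 1550.

1550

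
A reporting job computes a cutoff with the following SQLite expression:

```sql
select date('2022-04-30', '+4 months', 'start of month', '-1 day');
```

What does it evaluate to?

Adding +4 months to 2022-04-30 gives 2022-08-30.
`start of month` rewinds 2022-08-30 to 2022-08-01.
Going back 1 day from 2022-08-01 reaches 2022-07-31 (last day of July, 31 days).

2022-07-31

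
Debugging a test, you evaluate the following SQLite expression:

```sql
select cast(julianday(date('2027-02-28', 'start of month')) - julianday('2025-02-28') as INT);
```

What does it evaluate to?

`start of month` rewinds 2027-02-28 to 2027-02-01.
0 days remain in February 2025 after the 28th (28 − 28).
Full months from March 2025 through January 2027 contribute their day counts.
Then 1 day into February 2027.
Total: 0 + 31 + 30 + 31 + 30 + 31 + 31 + 30 + 31 + 30 + 31 + 31 + 28 + 31 + 30 + 31 + 30 + 31 + 31 + 30 + 31 + 30 + 31 + 31 + 1 = 703.

703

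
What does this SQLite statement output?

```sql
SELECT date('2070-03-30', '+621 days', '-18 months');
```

2070-06-11

Applying '+621 days' to 2070-03-30: counting 621 days forward gives 2071-12-11.
Adding -18 months to 2071-12-11 gives 2070-06-11.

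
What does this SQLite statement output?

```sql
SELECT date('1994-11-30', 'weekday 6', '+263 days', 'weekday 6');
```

1995-08-26

`weekday 6` advances to the next Saturday; 1994-11-30 is a Wednesday, so it moves forward to 1994-12-03.
Applying '+263 days' to 1994-12-03: counting 263 days forward gives 1995-08-23.
`weekday 6` advances to the next Saturday; 1995-08-23 is a Wednesday, so it moves forward to 1995-08-26.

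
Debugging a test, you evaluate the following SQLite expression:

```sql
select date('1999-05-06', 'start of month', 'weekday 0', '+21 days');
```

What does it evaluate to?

`start of month` rewinds 1999-05-06 to 1999-05-01.
`weekday 0` advances to the next Sunday; 1999-05-01 is a Saturday, so it moves forward to 1999-05-02.
Advancing 21 more days within May lands on 1999-05-23.

1999-05-23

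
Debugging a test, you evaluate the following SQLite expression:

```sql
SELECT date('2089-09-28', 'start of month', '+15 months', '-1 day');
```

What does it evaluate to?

`start of month` rewinds 2089-09-28 to 2089-09-01.
Adding +15 months to 2089-09-01 gives 2090-12-01.
Going back 1 day from 2090-12-01 reaches 2090-11-30 (last day of November, 30 days).

2090-11-30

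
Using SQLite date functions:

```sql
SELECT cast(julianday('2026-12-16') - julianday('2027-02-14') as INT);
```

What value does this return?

-60

15 days remain in December 2026 after the 16th (31 − 16).
January 2027: 31 days.
Then 14 days into February 2027.
Total: 15 + 31 + 14 = 60.
The subtraction is earlier − later, so the result is −60 → -60.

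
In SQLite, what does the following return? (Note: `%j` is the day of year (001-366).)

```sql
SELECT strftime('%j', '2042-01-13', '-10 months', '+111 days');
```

First apply '-10 months', '+111 days': 2042-01-13 → 2041-07-02.
Day-of-year for 2041-07-02: days since 2041-01-01 inclusive = 183, zero-padded to 183.

183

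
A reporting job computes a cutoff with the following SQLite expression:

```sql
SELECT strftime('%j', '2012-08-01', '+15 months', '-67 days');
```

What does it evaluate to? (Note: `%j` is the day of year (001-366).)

238

First apply '+15 months', '-67 days': 2012-08-01 → 2013-08-26.
Day-of-year for 2013-08-26: days since 2013-01-01 inclusive = 238, zero-padded to 238.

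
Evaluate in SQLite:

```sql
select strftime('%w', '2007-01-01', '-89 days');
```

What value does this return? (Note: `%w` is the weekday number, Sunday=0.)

First apply '-89 days': 2007-01-01 → 2006-10-04.
2006-10-04 is a Wednesday; with Sunday=0 that is 3.

3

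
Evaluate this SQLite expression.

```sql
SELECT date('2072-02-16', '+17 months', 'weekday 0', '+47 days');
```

2073-09-01

Adding +17 months to 2072-02-16 gives 2073-07-16.
`weekday 0` advances to the next Sunday; 2073-07-16 is already a Sunday, so it stays at 2073-07-16.
Applying '+47 days' to 2073-07-16: counting 47 days forward gives 2073-09-01.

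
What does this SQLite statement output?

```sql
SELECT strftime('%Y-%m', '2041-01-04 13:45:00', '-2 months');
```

2040-11

First apply '-2 months': 2041-01-04 13:45:00 → 2040-11-04 13:45:00.
`%Y-%m` extracts the year-month: 2040-11.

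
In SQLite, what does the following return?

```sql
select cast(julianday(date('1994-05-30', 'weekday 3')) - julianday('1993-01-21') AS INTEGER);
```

496

`weekday 3` advances to the next Wednesday; 1994-05-30 is a Monday, so it moves forward to 1994-06-01.
10 days remain in January 1993 after the 21st (31 − 21).
Full months from February 1993 through May 1994 contribute their day counts.
Then 1 day into June 1994.
Total: 10 + 28 + 31 + 30 + 31 + 30 + 31 + 31 + 30 + 31 + 30 + 31 + 31 + 28 + 31 + 30 + 31 + 1 = 496.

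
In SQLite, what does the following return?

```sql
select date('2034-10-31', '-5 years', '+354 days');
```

2030-10-20

Adding -5 years to 2034-10-31 gives 2029-10-31.
Applying '+354 days' to 2029-10-31: counting 354 days forward gives 2030-10-20.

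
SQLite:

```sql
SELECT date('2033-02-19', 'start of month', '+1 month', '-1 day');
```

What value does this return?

`start of month` rewinds 2033-02-19 to 2033-02-01.
Adding +1 month to 2033-02-01 gives 2033-03-01.
Going back 1 day from 2033-03-01 reaches 2033-02-28 (last day of February, 28 days).

2033-02-28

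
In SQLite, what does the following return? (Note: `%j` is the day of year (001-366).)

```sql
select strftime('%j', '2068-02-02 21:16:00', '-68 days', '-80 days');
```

First apply '-68 days', '-80 days': 2068-02-02 21:16:00 → 2067-09-07 21:16:00.
Day-of-year for 2067-09-07: days since 2067-01-01 inclusive = 250, zero-padded to 250.

250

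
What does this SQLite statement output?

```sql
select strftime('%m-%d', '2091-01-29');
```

01-29

`%m-%d` extracts the month-day: 01-29.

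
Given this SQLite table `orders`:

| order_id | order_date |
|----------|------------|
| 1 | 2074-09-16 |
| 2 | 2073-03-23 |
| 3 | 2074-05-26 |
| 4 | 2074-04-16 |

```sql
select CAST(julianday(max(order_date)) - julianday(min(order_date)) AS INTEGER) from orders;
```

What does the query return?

542

MIN = 2073-03-23, MAX = 2074-09-16.
8 days remain in March 2073 after the 23rd (31 − 23).
Full months from April 2073 through August 2074 contribute their day counts.
Then 16 days into September 2074.
Total: 8 + 30 + 31 + 30 + 31 + 31 + 30 + 31 + 30 + 31 + 31 + 28 + 31 + 30 + 31 + 30 + 31 + 31 + 16 = 542.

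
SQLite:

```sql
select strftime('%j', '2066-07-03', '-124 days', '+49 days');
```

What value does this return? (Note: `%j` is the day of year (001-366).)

109

First apply '-124 days', '+49 days': 2066-07-03 → 2066-04-19.
Day-of-year for 2066-04-19: days since 2066-01-01 inclusive = 109, zero-padded to 109.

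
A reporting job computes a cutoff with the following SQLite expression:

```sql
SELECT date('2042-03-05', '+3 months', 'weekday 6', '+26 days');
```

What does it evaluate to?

Adding +3 months to 2042-03-05 gives 2042-06-05.
`weekday 6` advances to the next Saturday; 2042-06-05 is a Thursday, so it moves forward to 2042-06-07.
June 2042 has 30 days; 23 remain after the 7th, so 24 days reach 2042-07-01.
Advancing 2 more days within July lands on 2042-07-03.

2042-07-03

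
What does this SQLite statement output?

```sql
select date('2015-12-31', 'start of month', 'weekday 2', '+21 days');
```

2015-12-22

`start of month` rewinds 2015-12-31 to 2015-12-01.
`weekday 2` advances to the next Tuesday; 2015-12-01 is already a Tuesday, so it stays at 2015-12-01.
Advancing 21 more days within December lands on 2015-12-22.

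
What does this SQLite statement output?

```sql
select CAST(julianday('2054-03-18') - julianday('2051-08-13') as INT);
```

948

18 days remain in August 2051 after the 13th (31 − 13).
Full months from September 2051 through February 2054 contribute their day counts.
Then 18 days into March 2054.
Total: 18 + 30 + 31 + 30 + 31 + 31 + 29 + 31 + 30 + 31 + 30 + 31 + 31 + 30 + 31 + 30 + 31 + 31 + 28 + 31 + 30 + 31 + 30 + 31 + 31 + 30 + 31 + 30 + 31 + 31 + 28 + 18 = 948.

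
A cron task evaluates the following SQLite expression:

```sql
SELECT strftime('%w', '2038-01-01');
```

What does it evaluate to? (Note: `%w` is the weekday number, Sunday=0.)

5

2038-01-01 is a Friday; with Sunday=0 that is 5.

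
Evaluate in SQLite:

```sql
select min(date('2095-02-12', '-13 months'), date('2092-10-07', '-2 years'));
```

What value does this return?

date('2095-02-12', '-13 months') → 2094-01-12.
date('2092-10-07', '-2 years') → 2090-10-07.
Earlier of the two is 2090-10-07.

2090-10-07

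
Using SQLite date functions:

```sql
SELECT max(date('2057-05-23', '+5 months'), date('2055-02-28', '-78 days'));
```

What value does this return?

date('2057-05-23', '+5 months') → 2057-10-23.
date('2055-02-28', '-78 days') → 2054-12-12.
Later of the two is 2057-10-23.

2057-10-23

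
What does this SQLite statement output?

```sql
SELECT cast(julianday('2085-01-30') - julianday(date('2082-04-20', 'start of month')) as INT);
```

1035

`start of month` rewinds 2082-04-20 to 2082-04-01.
29 days remain in April 2082 after the 1st (30 − 1).
Full months from May 2082 through December 2084 contribute their day counts.
Then 30 days into January 2085.
Total: 29 + 31 + 30 + 31 + 31 + 30 + 31 + 30 + 31 + 31 + 28 + 31 + 30 + 31 + 30 + 31 + 31 + 30 + 31 + 30 + 31 + 31 + 29 + 31 + 30 + 31 + 30 + 31 + 31 + 30 + 31 + 30 + 31 + 30 = 1035.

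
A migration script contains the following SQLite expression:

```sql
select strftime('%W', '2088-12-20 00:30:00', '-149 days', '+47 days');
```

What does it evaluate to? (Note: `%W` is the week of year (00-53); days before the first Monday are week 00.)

First apply '-149 days', '+47 days': 2088-12-20 00:30:00 → 2088-09-09 00:30:00.
2088-09-09 is a Thursday. SQLite's %W counts Mondays since the year started; the result is 36.

36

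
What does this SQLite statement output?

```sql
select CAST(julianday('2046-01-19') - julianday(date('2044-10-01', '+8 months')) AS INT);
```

232

Adding +8 months to 2044-10-01 gives 2045-06-01.
29 days remain in June 2045 after the 1st (30 − 1).
Full months from July 2045 through December 2045 contribute their day counts.
Then 19 days into January 2046.
Total: 29 + 31 + 31 + 30 + 31 + 30 + 31 + 19 = 232.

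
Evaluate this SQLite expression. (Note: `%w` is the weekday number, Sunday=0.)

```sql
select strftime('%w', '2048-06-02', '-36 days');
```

1

First apply '-36 days': 2048-06-02 → 2048-04-27.
2048-04-27 is a Monday; with Sunday=0 that is 1.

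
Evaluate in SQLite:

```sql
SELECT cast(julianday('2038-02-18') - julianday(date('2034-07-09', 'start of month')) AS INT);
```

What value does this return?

`start of month` rewinds 2034-07-09 to 2034-07-01.
30 days remain in July 2034 after the 1st (31 − 1).
Full months from August 2034 through January 2038 contribute their day counts.
Then 18 days into February 2038.
Total: 30 + 31 + 30 + 31 + 30 + 31 + 31 + 28 + 31 + 30 + 31 + 30 + 31 + 31 + 30 + 31 + 30 + 31 + 31 + 29 + 31 + 30 + 31 + 30 + 31 + 31 + 30 + 31 + 30 + 31 + 31 + 28 + 31 + 30 + 31 + 30 + 31 + 31 + 30 + 31 + 30 + 31 + 31 + 18 = 1328.

1328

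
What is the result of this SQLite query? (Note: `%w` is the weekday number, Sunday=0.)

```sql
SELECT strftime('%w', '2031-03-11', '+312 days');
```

6

First apply '+312 days': 2031-03-11 → 2032-01-17.
2032-01-17 is a Saturday; with Sunday=0 that is 6.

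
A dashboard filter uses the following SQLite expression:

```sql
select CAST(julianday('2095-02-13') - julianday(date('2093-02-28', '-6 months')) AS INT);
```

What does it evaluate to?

Adding -6 months to 2093-02-28 gives 2092-08-28.
3 days remain in August 2092 after the 28th (31 − 28).
Full months from September 2092 through January 2095 contribute their day counts.
Then 13 days into February 2095.
Total: 3 + 30 + 31 + 30 + 31 + 31 + 28 + 31 + 30 + 31 + 30 + 31 + 31 + 30 + 31 + 30 + 31 + 31 + 28 + 31 + 30 + 31 + 30 + 31 + 31 + 30 + 31 + 30 + 31 + 31 + 13 = 899.

899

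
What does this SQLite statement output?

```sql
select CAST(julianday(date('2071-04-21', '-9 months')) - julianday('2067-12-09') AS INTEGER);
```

955

Adding -9 months to 2071-04-21 gives 2070-07-21.
22 days remain in December 2067 after the 9th (31 − 9).
Full months from January 2068 through June 2070 contribute their day counts.
Then 21 days into July 2070.
Total: 22 + 31 + 29 + 31 + 30 + 31 + 30 + 31 + 31 + 30 + 31 + 30 + 31 + 31 + 28 + 31 + 30 + 31 + 30 + 31 + 31 + 30 + 31 + 30 + 31 + 31 + 28 + 31 + 30 + 31 + 30 + 21 = 955.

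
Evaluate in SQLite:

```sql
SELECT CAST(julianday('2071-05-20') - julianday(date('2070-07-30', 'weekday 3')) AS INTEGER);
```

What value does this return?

294

`weekday 3` advances to the next Wednesday; 2070-07-30 is already a Wednesday, so it stays at 2070-07-30.
1 day remains in July 2070 after the 30th (31 − 30).
Full months from August 2070 through April 2071 contribute their day counts.
Then 20 days into May 2071.
Total: 1 + 31 + 30 + 31 + 30 + 31 + 31 + 28 + 31 + 30 + 20 = 294.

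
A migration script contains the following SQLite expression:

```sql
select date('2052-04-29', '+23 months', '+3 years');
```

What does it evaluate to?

Adding +23 months to 2052-04-29 gives 2054-03-29.
Adding +3 years to 2054-03-29 gives 2057-03-29.

2057-03-29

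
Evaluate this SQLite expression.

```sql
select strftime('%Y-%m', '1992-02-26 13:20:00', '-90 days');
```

First apply '-90 days': 1992-02-26 13:20:00 → 1991-11-28 13:20:00.
`%Y-%m` extracts the year-month: 1991-11.

1991-11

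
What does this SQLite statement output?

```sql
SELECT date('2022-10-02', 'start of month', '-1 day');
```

2022-09-30

`start of month` rewinds 2022-10-02 to 2022-10-01.
Going back 1 day from 2022-10-01 reaches 2022-09-30 (last day of September, 30 days).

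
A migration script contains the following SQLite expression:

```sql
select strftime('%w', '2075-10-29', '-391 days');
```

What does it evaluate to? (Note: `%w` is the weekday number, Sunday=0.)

First apply '-391 days': 2075-10-29 → 2074-10-03.
2074-10-03 is a Wednesday; with Sunday=0 that is 3.

3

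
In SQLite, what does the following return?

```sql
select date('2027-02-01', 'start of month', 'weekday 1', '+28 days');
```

`start of month` rewinds 2027-02-01 to 2027-02-01.
`weekday 1` advances to the next Monday; 2027-02-01 is already a Monday, so it stays at 2027-02-01.
February 2027 has 28 days; 27 remain after the 1st, so 28 days reach 2027-03-01.

2027-03-01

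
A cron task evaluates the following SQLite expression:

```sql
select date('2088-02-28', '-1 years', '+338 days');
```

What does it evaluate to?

2088-02-01

Adding -1 year to 2088-02-28 gives 2087-02-28.
Applying '+338 days' to 2087-02-28: counting 338 days forward gives 2088-02-01.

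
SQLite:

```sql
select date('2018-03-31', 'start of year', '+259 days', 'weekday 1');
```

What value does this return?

2018-09-17

`start of year` rewinds 2018-03-31 to 2018-01-01.
Applying '+259 days' to 2018-01-01: counting 259 days forward gives 2018-09-17.
`weekday 1` advances to the next Monday; 2018-09-17 is already a Monday, so it stays at 2018-09-17.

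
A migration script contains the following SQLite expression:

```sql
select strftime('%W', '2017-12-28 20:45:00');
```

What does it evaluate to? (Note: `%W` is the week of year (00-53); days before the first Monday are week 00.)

52

2017-12-28 is a Thursday. SQLite's %W counts Mondays since the year started; the result is 52.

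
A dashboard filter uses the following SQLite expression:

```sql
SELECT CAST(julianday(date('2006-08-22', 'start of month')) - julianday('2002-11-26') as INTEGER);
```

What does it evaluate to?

`start of month` rewinds 2006-08-22 to 2006-08-01.
4 days remain in November 2002 after the 26th (30 − 26).
Full months from December 2002 through July 2006 contribute their day counts.
Then 1 day into August 2006.
Total: 4 + 31 + 31 + 28 + 31 + 30 + 31 + 30 + 31 + 31 + 30 + 31 + 30 + 31 + 31 + 29 + 31 + 30 + 31 + 30 + 31 + 31 + 30 + 31 + 30 + 31 + 31 + 28 + 31 + 30 + 31 + 30 + 31 + 31 + 30 + 31 + 30 + 31 + 31 + 28 + 31 + 30 + 31 + 30 + 31 + 1 = 1344.

1344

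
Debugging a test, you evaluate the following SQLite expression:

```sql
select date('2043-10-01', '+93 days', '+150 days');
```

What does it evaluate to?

Applying '+93 days' to 2043-10-01: counting 93 days forward gives 2044-01-02.
Applying '+150 days' to 2044-01-02: counting 150 days forward gives 2044-05-31.

2044-05-31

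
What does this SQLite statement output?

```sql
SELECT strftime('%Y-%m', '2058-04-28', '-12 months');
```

2057-04

First apply '-12 months': 2058-04-28 → 2057-04-28.
`%Y-%m` extracts the year-month: 2057-04.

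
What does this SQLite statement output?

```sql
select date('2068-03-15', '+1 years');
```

2069-03-15

Adding +1 year to 2068-03-15 gives 2069-03-15.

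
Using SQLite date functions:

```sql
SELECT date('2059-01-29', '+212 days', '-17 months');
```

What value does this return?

Applying '+212 days' to 2059-01-29: counting 212 days forward gives 2059-08-29.
Adding -17 months to 2059-08-29 gives 2058-03-29.

2058-03-29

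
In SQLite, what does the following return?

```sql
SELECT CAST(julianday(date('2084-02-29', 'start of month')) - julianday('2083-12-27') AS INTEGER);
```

`start of month` rewinds 2084-02-29 to 2084-02-01.
4 days remain in December 2083 after the 27th (31 − 27).
January 2084: 31 days.
Then 1 day into February 2084.
Total: 4 + 31 + 1 = 36.

36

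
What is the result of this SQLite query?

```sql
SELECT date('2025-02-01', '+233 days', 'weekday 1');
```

Applying '+233 days' to 2025-02-01: counting 233 days forward gives 2025-09-22.
`weekday 1` advances to the next Monday; 2025-09-22 is already a Monday, so it stays at 2025-09-22.

2025-09-22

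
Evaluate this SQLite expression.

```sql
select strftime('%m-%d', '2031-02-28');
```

02-28

`%m-%d` extracts the month-day: 02-28.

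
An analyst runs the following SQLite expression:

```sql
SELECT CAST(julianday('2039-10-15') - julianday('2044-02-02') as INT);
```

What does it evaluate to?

16 days remain in October 2039 after the 15th (31 − 15).
Full months from November 2039 through January 2044 contribute their day counts.
Then 2 days into February 2044.
Total: 16 + 30 + 31 + 31 + 29 + 31 + 30 + 31 + 30 + 31 + 31 + 30 + 31 + 30 + 31 + 31 + 28 + 31 + 30 + 31 + 30 + 31 + 31 + 30 + 31 + 30 + 31 + 31 + 28 + 31 + 30 + 31 + 30 + 31 + 31 + 30 + 31 + 30 + 31 + 31 + 28 + 31 + 30 + 31 + 30 + 31 + 31 + 30 + 31 + 30 + 31 + 31 + 2 = 1571.
The subtraction is earlier − later, so the result is −1571 → -1571.

-1571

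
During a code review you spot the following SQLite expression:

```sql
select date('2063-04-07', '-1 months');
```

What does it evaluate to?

Adding -1 month to 2063-04-07 gives 2063-03-07.

2063-03-07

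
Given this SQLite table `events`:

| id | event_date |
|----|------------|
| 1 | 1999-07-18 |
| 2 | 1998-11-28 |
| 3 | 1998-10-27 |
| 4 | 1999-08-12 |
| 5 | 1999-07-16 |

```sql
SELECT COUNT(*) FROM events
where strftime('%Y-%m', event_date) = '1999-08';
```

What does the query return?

1

Rows with year-month 1999-08: 1999-08-12 → 1.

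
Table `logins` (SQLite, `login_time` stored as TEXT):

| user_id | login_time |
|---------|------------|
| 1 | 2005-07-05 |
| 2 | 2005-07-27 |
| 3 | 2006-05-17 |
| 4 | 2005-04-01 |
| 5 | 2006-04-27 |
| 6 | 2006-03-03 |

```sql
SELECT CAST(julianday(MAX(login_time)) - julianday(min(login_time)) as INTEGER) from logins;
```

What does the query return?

411

MIN = 2005-04-01, MAX = 2006-05-17.
29 days remain in April 2005 after the 1st (30 − 1).
Full months from May 2005 through April 2006 contribute their day counts.
Then 17 days into May 2006.
Total: 29 + 31 + 30 + 31 + 31 + 30 + 31 + 30 + 31 + 31 + 28 + 31 + 30 + 17 = 411.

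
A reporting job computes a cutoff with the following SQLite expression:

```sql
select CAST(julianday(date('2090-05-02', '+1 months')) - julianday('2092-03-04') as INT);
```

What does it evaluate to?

Adding +1 month to 2090-05-02 gives 2090-06-02.
28 days remain in June 2090 after the 2nd (30 − 2).
Full months from July 2090 through February 2092 contribute their day counts.
Then 4 days into March 2092.
Total: 28 + 31 + 31 + 30 + 31 + 30 + 31 + 31 + 28 + 31 + 30 + 31 + 30 + 31 + 31 + 30 + 31 + 30 + 31 + 31 + 29 + 4 = 641.
The subtraction is earlier − later, so the result is −641 → -641.

-641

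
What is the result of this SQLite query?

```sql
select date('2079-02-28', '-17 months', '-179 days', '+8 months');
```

Adding -17 months to 2079-02-28 gives 2077-09-28.
Applying '-179 days' to 2077-09-28: counting 179 days back gives 2077-04-02.
Adding +8 months to 2077-04-02 gives 2077-12-02.

2077-12-02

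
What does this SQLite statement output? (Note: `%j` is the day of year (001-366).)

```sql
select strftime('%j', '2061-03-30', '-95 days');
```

360

First apply '-95 days': 2061-03-30 → 2060-12-25.
Day-of-year for 2060-12-25: days since 2060-01-01 inclusive = 360, zero-padded to 360.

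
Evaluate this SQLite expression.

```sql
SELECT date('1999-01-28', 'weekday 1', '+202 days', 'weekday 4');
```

`weekday 1` advances to the next Monday; 1999-01-28 is a Thursday, so it moves forward to 1999-02-01.
Applying '+202 days' to 1999-02-01: counting 202 days forward gives 1999-08-22.
`weekday 4` advances to the next Thursday; 1999-08-22 is a Sunday, so it moves forward to 1999-08-26.

1999-08-26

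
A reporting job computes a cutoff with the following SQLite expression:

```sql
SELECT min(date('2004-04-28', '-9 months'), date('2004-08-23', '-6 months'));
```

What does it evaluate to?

date('2004-04-28', '-9 months') → 2003-07-28.
date('2004-08-23', '-6 months') → 2004-02-23.
Earlier of the two is 2003-07-28.

2003-07-28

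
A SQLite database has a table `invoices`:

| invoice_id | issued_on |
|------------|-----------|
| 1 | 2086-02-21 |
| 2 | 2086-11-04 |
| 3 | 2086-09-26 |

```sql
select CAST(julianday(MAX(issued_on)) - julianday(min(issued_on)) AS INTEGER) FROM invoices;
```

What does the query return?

256

MIN = 2086-02-21, MAX = 2086-11-04.
7 days remain in February 2086 after the 21st (28 − 21).
Full months from March 2086 through October 2086 contribute their day counts.
Then 4 days into November 2086.
Total: 7 + 31 + 30 + 31 + 30 + 31 + 31 + 30 + 31 + 4 = 256.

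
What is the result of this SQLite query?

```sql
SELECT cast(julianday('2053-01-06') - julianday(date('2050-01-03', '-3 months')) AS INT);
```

Adding -3 months to 2050-01-03 gives 2049-10-03.
28 days remain in October 2049 after the 3rd (31 − 3).
Full months from November 2049 through December 2052 contribute their day counts.
Then 6 days into January 2053.
Total: 28 + 30 + 31 + 31 + 28 + 31 + 30 + 31 + 30 + 31 + 31 + 30 + 31 + 30 + 31 + 31 + 28 + 31 + 30 + 31 + 30 + 31 + 31 + 30 + 31 + 30 + 31 + 31 + 29 + 31 + 30 + 31 + 30 + 31 + 31 + 30 + 31 + 30 + 31 + 6 = 1191.

1191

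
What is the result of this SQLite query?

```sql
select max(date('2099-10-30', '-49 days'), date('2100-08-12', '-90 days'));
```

date('2099-10-30', '-49 days') → 2099-09-11.
date('2100-08-12', '-90 days') → 2100-05-14.
Later of the two is 2100-05-14.

2100-05-14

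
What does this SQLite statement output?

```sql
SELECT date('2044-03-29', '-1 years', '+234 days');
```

2043-11-18

Adding -1 year to 2044-03-29 gives 2043-03-29.
Applying '+234 days' to 2043-03-29: counting 234 days forward gives 2043-11-18.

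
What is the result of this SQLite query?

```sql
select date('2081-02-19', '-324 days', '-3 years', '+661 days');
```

2079-01-22

Applying '-324 days' to 2081-02-19: counting 324 days back gives 2080-04-01.
Adding -3 years to 2080-04-01 gives 2077-04-01.
Applying '+661 days' to 2077-04-01: counting 661 days forward gives 2079-01-22.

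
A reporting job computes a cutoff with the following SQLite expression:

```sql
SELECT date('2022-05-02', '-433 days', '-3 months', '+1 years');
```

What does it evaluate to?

Applying '-433 days' to 2022-05-02: counting 433 days back gives 2021-02-23.
Adding -3 months to 2021-02-23 gives 2020-11-23.
Adding +1 year to 2020-11-23 gives 2021-11-23.

2021-11-23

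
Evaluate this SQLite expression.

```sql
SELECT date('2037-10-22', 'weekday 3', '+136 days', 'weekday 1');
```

2038-03-15

`weekday 3` advances to the next Wednesday; 2037-10-22 is a Thursday, so it moves forward to 2037-10-28.
Applying '+136 days' to 2037-10-28: counting 136 days forward gives 2038-03-13.
`weekday 1` advances to the next Monday; 2038-03-13 is a Saturday, so it moves forward to 2038-03-15.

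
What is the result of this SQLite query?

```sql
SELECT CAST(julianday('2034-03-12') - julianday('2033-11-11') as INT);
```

121

19 days remain in November 2033 after the 11th (30 − 11).
December 2033: 31 days.
January 2034: 31 days.
February 2034: 28 days.
Then 12 days into March 2034.
Total: 19 + 31 + 31 + 28 + 12 = 121.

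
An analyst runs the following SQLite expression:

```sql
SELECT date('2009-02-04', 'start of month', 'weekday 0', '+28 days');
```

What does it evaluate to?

`start of month` rewinds 2009-02-04 to 2009-02-01.
`weekday 0` advances to the next Sunday; 2009-02-01 is already a Sunday, so it stays at 2009-02-01.
February 2009 has 28 days; 27 remain after the 1st, so 28 days reach 2009-03-01.

2009-03-01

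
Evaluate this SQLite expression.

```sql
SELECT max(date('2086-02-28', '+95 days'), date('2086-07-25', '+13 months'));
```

2087-08-25

date('2086-02-28', '+95 days') → 2086-06-03.
date('2086-07-25', '+13 months') → 2087-08-25.
Later of the two is 2087-08-25.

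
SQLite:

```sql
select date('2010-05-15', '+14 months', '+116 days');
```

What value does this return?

2011-11-08

Adding +14 months to 2010-05-15 gives 2011-07-15.
Applying '+116 days' to 2011-07-15: counting 116 days forward gives 2011-11-08.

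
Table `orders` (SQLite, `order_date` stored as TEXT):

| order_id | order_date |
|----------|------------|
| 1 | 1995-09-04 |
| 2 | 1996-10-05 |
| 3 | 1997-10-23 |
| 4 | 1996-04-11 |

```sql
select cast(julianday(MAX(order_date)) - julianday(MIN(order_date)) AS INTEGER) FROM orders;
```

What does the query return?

MIN = 1995-09-04, MAX = 1997-10-23.
26 days remain in September 1995 after the 4th (30 − 4).
Full months from October 1995 through September 1997 contribute their day counts.
Then 23 days into October 1997.
Total: 26 + 31 + 30 + 31 + 31 + 29 + 31 + 30 + 31 + 30 + 31 + 31 + 30 + 31 + 30 + 31 + 31 + 28 + 31 + 30 + 31 + 30 + 31 + 31 + 30 + 23 = 780.

780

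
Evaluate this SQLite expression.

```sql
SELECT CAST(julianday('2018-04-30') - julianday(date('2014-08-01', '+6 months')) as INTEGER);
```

1184

Adding +6 months to 2014-08-01 gives 2015-02-01.
27 days remain in February 2015 after the 1st (28 − 1).
Full months from March 2015 through March 2018 contribute their day counts.
Then 30 days into April 2018.
Total: 27 + 31 + 30 + 31 + 30 + 31 + 31 + 30 + 31 + 30 + 31 + 31 + 29 + 31 + 30 + 31 + 30 + 31 + 31 + 30 + 31 + 30 + 31 + 31 + 28 + 31 + 30 + 31 + 30 + 31 + 31 + 30 + 31 + 30 + 31 + 31 + 28 + 31 + 30 = 1184.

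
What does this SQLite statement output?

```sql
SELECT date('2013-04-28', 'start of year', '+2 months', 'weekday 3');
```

`start of year` rewinds 2013-04-28 to 2013-01-01.
Adding +2 months to 2013-01-01 gives 2013-03-01.
`weekday 3` advances to the next Wednesday; 2013-03-01 is a Friday, so it moves forward to 2013-03-06.

2013-03-06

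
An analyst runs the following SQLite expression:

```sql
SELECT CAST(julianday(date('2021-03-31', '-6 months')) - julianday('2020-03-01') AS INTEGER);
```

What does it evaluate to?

Adding -6 months to 2021-03-31 targets 2020-09-31. September 2020 has only 30 days, so SQLite normalizes the 1-day overflow forward to 2020-10-01.
30 days remain in March 2020 after the 1st (31 − 1).
Full months from April 2020 through September 2020 contribute their day counts.
Then 1 day into October 2020.
Total: 30 + 30 + 31 + 30 + 31 + 31 + 30 + 1 = 214.

214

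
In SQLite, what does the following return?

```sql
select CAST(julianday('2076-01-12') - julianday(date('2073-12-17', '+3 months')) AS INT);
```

Adding +3 months to 2073-12-17 gives 2074-03-17.
14 days remain in March 2074 after the 17th (31 − 17).
Full months from April 2074 through December 2075 contribute their day counts.
Then 12 days into January 2076.
Total: 14 + 30 + 31 + 30 + 31 + 31 + 30 + 31 + 30 + 31 + 31 + 28 + 31 + 30 + 31 + 30 + 31 + 31 + 30 + 31 + 30 + 31 + 12 = 666.

666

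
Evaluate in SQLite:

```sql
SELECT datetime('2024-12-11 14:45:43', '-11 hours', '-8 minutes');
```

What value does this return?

-11 hours from 2024-12-11 14:45:43 is 2024-12-11 03:45:43.
-8 minutes from 2024-12-11 03:45:43 is 2024-12-11 03:37:43.

2024-12-11 03:37:43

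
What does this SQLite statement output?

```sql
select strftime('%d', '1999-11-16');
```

`%d` extracts the 2-digit day of month: 16.

16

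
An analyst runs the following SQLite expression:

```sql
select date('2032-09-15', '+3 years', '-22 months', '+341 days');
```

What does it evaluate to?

Adding +3 years to 2032-09-15 gives 2035-09-15.
Adding -22 months to 2035-09-15 gives 2033-11-15.
Applying '+341 days' to 2033-11-15: counting 341 days forward gives 2034-10-22.

2034-10-22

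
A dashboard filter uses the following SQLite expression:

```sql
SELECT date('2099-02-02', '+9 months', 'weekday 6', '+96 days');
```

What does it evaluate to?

Adding +9 months to 2099-02-02 gives 2099-11-02.
`weekday 6` advances to the next Saturday; 2099-11-02 is a Monday, so it moves forward to 2099-11-07.
Applying '+96 days' to 2099-11-07: counting 96 days forward gives 2100-02-11.

2100-02-11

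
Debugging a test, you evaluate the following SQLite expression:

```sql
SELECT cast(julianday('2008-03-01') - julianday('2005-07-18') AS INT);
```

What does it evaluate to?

13 days remain in July 2005 after the 18th (31 − 18).
Full months from August 2005 through February 2008 contribute their day counts.
Then 1 day into March 2008.
Total: 13 + 31 + 30 + 31 + 30 + 31 + 31 + 28 + 31 + 30 + 31 + 30 + 31 + 31 + 30 + 31 + 30 + 31 + 31 + 28 + 31 + 30 + 31 + 30 + 31 + 31 + 30 + 31 + 30 + 31 + 31 + 29 + 1 = 957.

957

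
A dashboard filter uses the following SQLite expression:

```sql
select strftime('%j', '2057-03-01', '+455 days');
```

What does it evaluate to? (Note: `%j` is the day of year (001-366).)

150

First apply '+455 days': 2057-03-01 → 2058-05-30.
Day-of-year for 2058-05-30: days since 2058-01-01 inclusive = 150, zero-padded to 150.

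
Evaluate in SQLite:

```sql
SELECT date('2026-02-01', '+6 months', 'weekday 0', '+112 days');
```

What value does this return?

Adding +6 months to 2026-02-01 gives 2026-08-01.
`weekday 0` advances to the next Sunday; 2026-08-01 is a Saturday, so it moves forward to 2026-08-02.
Applying '+112 days' to 2026-08-02: counting 112 days forward gives 2026-11-22.

2026-11-22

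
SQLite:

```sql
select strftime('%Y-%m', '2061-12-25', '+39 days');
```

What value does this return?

2062-02

First apply '+39 days': 2061-12-25 → 2062-02-02.
`%Y-%m` extracts the year-month: 2062-02.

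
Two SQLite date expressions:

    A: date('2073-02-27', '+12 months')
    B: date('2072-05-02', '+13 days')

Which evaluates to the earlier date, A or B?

A = 2074-02-27.
B = 2072-05-15.
B is earlier.

B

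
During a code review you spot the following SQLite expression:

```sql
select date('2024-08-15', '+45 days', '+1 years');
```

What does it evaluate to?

Applying '+45 days' to 2024-08-15: counting 45 days forward gives 2024-09-29.
Adding +1 year to 2024-09-29 gives 2025-09-29.

2025-09-29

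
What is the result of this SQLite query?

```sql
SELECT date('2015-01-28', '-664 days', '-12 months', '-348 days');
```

Applying '-664 days' to 2015-01-28: counting 664 days back gives 2013-04-04.
Adding -12 months to 2013-04-04 gives 2012-04-04.
Applying '-348 days' to 2012-04-04: counting 348 days back gives 2011-04-22.

2011-04-22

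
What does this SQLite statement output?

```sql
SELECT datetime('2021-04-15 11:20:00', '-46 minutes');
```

2021-04-15 10:34:00

-46 minutes from 2021-04-15 11:20:00 is 2021-04-15 10:34:00.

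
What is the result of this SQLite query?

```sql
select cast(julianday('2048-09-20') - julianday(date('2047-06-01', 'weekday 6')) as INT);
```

`weekday 6` advances to the next Saturday; 2047-06-01 is already a Saturday, so it stays at 2047-06-01.
29 days remain in June 2047 after the 1st (30 − 1).
Full months from July 2047 through August 2048 contribute their day counts.
Then 20 days into September 2048.
Total: 29 + 31 + 31 + 30 + 31 + 30 + 31 + 31 + 29 + 31 + 30 + 31 + 30 + 31 + 31 + 20 = 477.

477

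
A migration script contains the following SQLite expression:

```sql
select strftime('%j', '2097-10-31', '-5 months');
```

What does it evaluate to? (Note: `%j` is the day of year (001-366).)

151

First apply '-5 months': 2097-10-31 → 2097-05-31.
Day-of-year for 2097-05-31: days since 2097-01-01 inclusive = 151, zero-padded to 151.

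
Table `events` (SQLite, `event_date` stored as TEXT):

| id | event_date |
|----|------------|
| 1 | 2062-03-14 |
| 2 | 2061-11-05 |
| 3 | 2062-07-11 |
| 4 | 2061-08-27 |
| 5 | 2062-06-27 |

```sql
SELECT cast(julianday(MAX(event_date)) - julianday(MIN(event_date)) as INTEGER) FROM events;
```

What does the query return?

MIN = 2061-08-27, MAX = 2062-07-11.
4 days remain in August 2061 after the 27th (31 − 27).
Full months from September 2061 through June 2062 contribute their day counts.
Then 11 days into July 2062.
Total: 4 + 30 + 31 + 30 + 31 + 31 + 28 + 31 + 30 + 31 + 30 + 11 = 318.

318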